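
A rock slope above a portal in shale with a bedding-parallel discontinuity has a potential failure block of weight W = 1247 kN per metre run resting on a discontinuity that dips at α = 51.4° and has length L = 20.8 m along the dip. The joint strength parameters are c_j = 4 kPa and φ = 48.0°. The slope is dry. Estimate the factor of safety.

Resolving the block weight along and normal to the plane and applying the Mohr–Coulomb strength on the joint:
N' = W cosα = 1247·cos51.4° = 778.0 kN/m
Driving force T = W sinα = 1247·sin51.4° = 974.6 kN/m
Resisting force R = c_j·L + N'·tanφ = 4·20.8 + 778.0·tan48.0° = 83.2 + 864.0 = 947.2 kN/m
FS = R / T = 947.2 / 974.6 = 0.972

FS = 0.97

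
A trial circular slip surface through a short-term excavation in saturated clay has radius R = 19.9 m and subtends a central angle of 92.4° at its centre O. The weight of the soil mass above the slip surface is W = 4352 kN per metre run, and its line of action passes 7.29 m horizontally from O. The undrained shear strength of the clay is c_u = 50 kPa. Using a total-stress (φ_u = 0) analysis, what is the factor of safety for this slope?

FS = 1.01

Taking moments about the centre O, the resisting moment is provided by the undrained shear strength acting along the arc:
Arc length L_a = R·θ = 19.9·(92.4°·π/180) = 19.9·1.6127 = 32.09 m
M_R = c_u·L_a·R = 50·32.09·19.9 = 31932.0 kN·m/m
M_D = W·d = 4352·7.29 = 31726.1 kN·m/m
FS = M_R / M_D = 31932.0 / 31726.1 = 1.006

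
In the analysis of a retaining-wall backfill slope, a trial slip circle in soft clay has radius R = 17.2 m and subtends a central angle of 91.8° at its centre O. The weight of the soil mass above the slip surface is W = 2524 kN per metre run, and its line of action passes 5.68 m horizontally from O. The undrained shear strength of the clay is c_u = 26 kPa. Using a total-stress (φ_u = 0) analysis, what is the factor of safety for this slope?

Taking moments about the centre O, the resisting moment is provided by the undrained shear strength acting along the arc:
Arc length L_a = R·θ = 17.2·(91.8°·π/180) = 17.2·1.6022 = 27.56 m
M_R = c_u·L_a·R = 26·27.56·17.2 = 12324.0 kN·m/m
M_D = W·d = 2524·5.68 = 14336.3 kN·m/m
FS = M_R / M_D = 12324.0 / 14336.3 = 0.860

FS = 0.86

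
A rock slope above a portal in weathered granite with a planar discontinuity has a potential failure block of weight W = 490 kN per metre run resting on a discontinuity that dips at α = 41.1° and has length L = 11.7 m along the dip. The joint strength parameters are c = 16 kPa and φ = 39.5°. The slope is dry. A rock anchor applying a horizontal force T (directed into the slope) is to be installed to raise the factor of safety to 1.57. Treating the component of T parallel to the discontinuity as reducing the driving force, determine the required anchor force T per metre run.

Resolving forces along and normal to the sliding plane, with the horizontal anchor force T adding T·sinα to the effective normal force and T·cosα acting up the plane against the driving force:
FS = [cL + (W cosα + T sinα) tanφ] / [W sinα − T cosα]
Without the anchor: N' = 369.2 kN/m, driving T_d = 322.1 kN/m, resisting R = 16·11.7 + 369.2·tan39.5° = 491.6 kN/m, FS = 1.53.
Setting FS = 1.57 and solving for T:
1.57·(322.1 − T cos41.1°) = 491.6 + T sin41.1°·tan39.5°
T·(sin41.1°·tan39.5° + 1.57·cos41.1°) = 1.57·322.1 − 491.6
T·(0.6574·0.8243 + 1.57·0.7536) = 505.7 − 491.6 = 14.1
T·1.7250 = 14.1
T = 8.2 kN/m

T = 8 kN/m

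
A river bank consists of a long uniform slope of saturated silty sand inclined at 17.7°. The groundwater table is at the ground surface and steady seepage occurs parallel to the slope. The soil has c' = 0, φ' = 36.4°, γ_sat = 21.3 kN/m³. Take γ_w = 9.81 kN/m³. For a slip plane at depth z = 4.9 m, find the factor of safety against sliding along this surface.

FS = 1.25

With seepage parallel to the slope and the water table at the surface, the effective normal stress on the slip plane uses the buoyant unit weight γ' = γ_sat − γ_w while the driving shear stress uses γ_sat:
FS = [c' + γ' z cos²β tanφ'] / [γ_sat z sinβ cosβ]
(For c' = 0 this reduces to FS = (γ'/γ_sat)·tanφ'/tanβ.)
γ' = 21.3 − 9.81 = 11.49 kN/m³
Numerator = 0.0 + 11.49·4.9·cos²17.7°·tan36.4° = 0.0 + 11.49·4.9·0.9076·0.7373 = 37.672 kPa
Denominator = 21.3·4.9·sin17.7°·cos17.7° = 21.3·4.9·0.3040·0.9527 = 30.230 kPa
FS = 37.672 / 30.230 = 1.246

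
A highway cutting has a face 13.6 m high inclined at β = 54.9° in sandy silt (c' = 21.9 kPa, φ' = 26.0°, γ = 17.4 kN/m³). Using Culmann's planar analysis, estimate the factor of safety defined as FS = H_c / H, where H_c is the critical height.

FS = 2.19

H_c = (4c'/γ) · sinβ cosφ' / [1 − cos(β − φ')]
    = (4·21.9/17.4) · sin54.9°·cos26.0° / [1 − cos28.9°]
    = 5.034 · 0.7353 / 0.1245 = 29.73 m
FS = H_c / H = 29.73 / 13.6 = 2.186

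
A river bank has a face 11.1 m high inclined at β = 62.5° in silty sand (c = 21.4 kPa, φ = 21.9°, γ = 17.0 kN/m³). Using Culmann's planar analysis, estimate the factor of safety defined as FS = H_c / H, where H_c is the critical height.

FS = 1.55

H_c = (4c/γ) · sinβ cosφ / [1 − cos(β − φ)]
    = (4·21.4/17.0) · sin62.5°·cos21.9° / [1 − cos40.6°]
    = 5.035 · 0.8230 / 0.2407 = 17.21 m
FS = H_c / H = 17.21 / 11.1 = 1.551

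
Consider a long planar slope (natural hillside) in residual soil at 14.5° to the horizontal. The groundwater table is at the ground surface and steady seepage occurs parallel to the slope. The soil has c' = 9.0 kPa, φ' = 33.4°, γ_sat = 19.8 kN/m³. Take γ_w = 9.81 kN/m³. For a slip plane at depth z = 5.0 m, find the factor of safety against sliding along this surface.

With seepage parallel to the slope and the water table at the surface, the effective normal stress on the slip plane uses the buoyant unit weight γ' = γ_sat − γ_w while the driving shear stress uses γ_sat:
FS = [c' + γ' z cos²β tanφ'] / [γ_sat z sinβ cosβ]
γ' = 19.8 − 9.81 = 9.99 kN/m³
Numerator = 9.0 + 9.99·5.0·cos²14.5°·tan33.4° = 9.0 + 9.99·5.0·0.9373·0.6594 = 39.871 kPa
Denominator = 19.8·5.0·sin14.5°·cos14.5° = 19.8·5.0·0.2504·0.9681 = 23.998 kPa
FS = 39.871 / 23.998 = 1.661

FS = 1.66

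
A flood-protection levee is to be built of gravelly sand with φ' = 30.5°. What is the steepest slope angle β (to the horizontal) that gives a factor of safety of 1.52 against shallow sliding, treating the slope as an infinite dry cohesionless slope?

For an infinite dry cohesionless slope FS = tanφ'/tanβ, so tanβ = tanφ' / FS.
tanβ = tan30.5° / 1.52 = 0.5890 / 1.52 = 0.3875
β = arctan(0.3875) = 21.18°

β = 21.2°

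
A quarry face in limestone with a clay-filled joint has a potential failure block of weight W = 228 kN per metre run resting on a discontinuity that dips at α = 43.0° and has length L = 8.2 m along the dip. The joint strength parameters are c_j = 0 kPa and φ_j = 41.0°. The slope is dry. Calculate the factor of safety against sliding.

FS = 0.93

Resolving the block weight along and normal to the plane and applying the Mohr–Coulomb strength on the joint:
N' = W cosα = 228·cos43.0° = 166.7 kN/m
Driving force T = W sinα = 228·sin43.0° = 155.5 kN/m
Resisting force R = c_j·L + N'·tanφ_j = 0·8.2 + 166.7·tan41.0° = 0.0 + 145.0 = 145.0 kN/m
FS = R / T = 145.0 / 155.5 = 0.932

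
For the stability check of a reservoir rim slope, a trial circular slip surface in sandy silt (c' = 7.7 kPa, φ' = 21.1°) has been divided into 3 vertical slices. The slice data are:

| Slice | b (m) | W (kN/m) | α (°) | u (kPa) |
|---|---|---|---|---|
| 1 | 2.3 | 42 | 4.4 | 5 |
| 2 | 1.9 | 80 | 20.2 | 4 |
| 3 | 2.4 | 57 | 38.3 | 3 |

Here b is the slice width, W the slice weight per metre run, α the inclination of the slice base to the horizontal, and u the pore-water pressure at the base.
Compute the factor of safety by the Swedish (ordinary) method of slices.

FS = 1.63

Ordinary method of slices: FS = Σ[c'·Δl_i + (W_i cosα_i − u_i·Δl_i)·tanφ'] / Σ W_i sinα_i, with Δl_i = b_i / cosα_i.
Slice 1: Δl = 2.3/cos4.4° = 2.307 m; N'_1 = 42·cos4.4° − 5·2.307 = 30.3; c'Δl = 17.76; W sinα = 3.2
Slice 2: Δl = 1.9/cos20.2° = 2.025 m; N'_2 = 80·cos20.2° − 4·2.025 = 67.0; c'Δl = 15.59; W sinα = 27.6
Slice 3: Δl = 2.4/cos38.3° = 3.058 m; N'_3 = 57·cos38.3° − 3·3.058 = 35.6; c'Δl = 23.55; W sinα = 35.3
Σc'Δl = 56.9 kN/m; ΣN' = 132.9 kN/m; ΣW sinα = 66.2 kN/m
Resisting = 56.9 + 132.9·tan21.1° = 56.9 + 51.3 = 108.2 kN/m
FS = 108.2 / 66.2 = 1.635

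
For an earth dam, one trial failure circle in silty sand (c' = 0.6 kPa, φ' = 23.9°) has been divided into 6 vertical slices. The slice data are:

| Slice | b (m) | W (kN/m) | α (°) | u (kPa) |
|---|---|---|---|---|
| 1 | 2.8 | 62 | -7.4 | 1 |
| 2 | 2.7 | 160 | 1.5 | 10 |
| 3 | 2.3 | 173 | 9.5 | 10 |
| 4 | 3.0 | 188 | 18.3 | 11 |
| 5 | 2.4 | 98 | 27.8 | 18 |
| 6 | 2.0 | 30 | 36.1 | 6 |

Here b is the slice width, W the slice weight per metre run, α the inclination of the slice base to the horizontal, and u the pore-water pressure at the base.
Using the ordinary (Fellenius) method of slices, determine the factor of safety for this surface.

FS = 1.66

Ordinary method of slices: FS = Σ[c'·Δl_i + (W_i cosα_i − u_i·Δl_i)·tanφ'] / Σ W_i sinα_i, with Δl_i = b_i / cosα_i.
Slice 1: Δl = 2.8/cos(-7.4°) = 2.824 m; N'_1 = 62·cos(-7.4°) − 1·2.824 = 58.7; c'Δl = 1.69; W sinα = -8.0
Slice 2: Δl = 2.7/cos1.5° = 2.701 m; N'_2 = 160·cos1.5° − 10·2.701 = 132.9; c'Δl = 1.62; W sinα = 4.2
Slice 3: Δl = 2.3/cos9.5° = 2.332 m; N'_3 = 173·cos9.5° − 10·2.332 = 147.3; c'Δl = 1.40; W sinα = 28.6
Slice 4: Δl = 3.0/cos18.3° = 3.160 m; N'_4 = 188·cos18.3° − 11·3.160 = 143.7; c'Δl = 1.90; W sinα = 59.0
Slice 5: Δl = 2.4/cos27.8° = 2.713 m; N'_5 = 98·cos27.8° − 18·2.713 = 37.9; c'Δl = 1.63; W sinα = 45.7
Slice 6: Δl = 2.0/cos36.1° = 2.475 m; N'_6 = 30·cos36.1° − 6·2.475 = 9.4; c'Δl = 1.49; W sinα = 17.7
Σc'Δl = 9.7 kN/m; ΣN' = 529.9 kN/m; ΣW sinα = 147.2 kN/m
Resisting = 9.7 + 529.9·tan23.9° = 9.7 + 234.8 = 244.5 kN/m
FS = 244.5 / 147.2 = 1.662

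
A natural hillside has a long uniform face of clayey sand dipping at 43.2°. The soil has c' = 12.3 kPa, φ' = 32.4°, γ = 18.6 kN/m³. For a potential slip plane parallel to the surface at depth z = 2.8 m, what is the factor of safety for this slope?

For an infinite slope with a slip plane parallel to the surface (no pore pressure): FS = [c' + γz cos²β tanφ'] / [γz sinβ cosβ].
γz = 18.6·2.8 = 52.08 kN/m²
Numerator = 12.3 + 52.08·cos²43.2°·tan32.4° = 12.3 + 52.08·0.5314·0.6346 = 29.863 kPa
Denominator = 52.08·sin43.2°·cos43.2° = 52.08·0.6845·0.7290 = 25.989 kPa
FS = 29.863 / 25.989 = 1.149

FS = 1.15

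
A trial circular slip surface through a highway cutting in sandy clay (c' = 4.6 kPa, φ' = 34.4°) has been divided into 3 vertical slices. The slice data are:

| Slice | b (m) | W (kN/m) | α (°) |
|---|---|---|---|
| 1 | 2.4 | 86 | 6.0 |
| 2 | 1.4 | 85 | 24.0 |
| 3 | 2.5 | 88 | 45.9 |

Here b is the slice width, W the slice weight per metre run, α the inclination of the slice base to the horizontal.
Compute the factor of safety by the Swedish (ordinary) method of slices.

FS = 1.76

Ordinary method of slices: FS = Σ[c'·Δl_i + (W_i cosα_i)·tanφ'] / Σ W_i sinα_i, with Δl_i = b_i / cosα_i.
Slice 1: Δl = 2.4/cos6.0° = 2.413 m; N'_1 = 86·cos6.0° = 85.5; c'Δl = 11.10; W sinα = 9.0
Slice 2: Δl = 1.4/cos24.0° = 1.532 m; N'_2 = 85·cos24.0° = 77.7; c'Δl = 7.05; W sinα = 34.6
Slice 3: Δl = 2.5/cos45.9° = 3.592 m; N'_3 = 88·cos45.9° = 61.2; c'Δl = 16.53; W sinα = 63.2
Σc'Δl = 34.7 kN/m; ΣN' = 224.4 kN/m; ΣW sinα = 106.8 kN/m
Resisting = 34.7 + 224.4·tan34.4° = 34.7 + 153.7 = 188.3 kN/m
FS = 188.3 / 106.8 = 1.764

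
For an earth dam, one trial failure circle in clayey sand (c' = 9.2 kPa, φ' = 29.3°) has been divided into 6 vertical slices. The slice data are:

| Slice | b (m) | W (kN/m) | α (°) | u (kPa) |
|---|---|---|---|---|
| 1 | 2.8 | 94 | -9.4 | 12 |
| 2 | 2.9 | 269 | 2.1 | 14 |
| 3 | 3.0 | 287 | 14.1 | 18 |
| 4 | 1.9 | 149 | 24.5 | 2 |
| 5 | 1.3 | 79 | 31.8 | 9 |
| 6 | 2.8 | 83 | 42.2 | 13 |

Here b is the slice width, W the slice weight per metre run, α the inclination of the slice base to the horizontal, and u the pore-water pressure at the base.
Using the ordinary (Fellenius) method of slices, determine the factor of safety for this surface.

FS = 2.44

Ordinary method of slices: FS = Σ[c'·Δl_i + (W_i cosα_i − u_i·Δl_i)·tanφ'] / Σ W_i sinα_i, with Δl_i = b_i / cosα_i.
Slice 1: Δl = 2.8/cos(-9.4°) = 2.838 m; N'_1 = 94·cos(-9.4°) − 12·2.838 = 58.7; c'Δl = 26.11; W sinα = -15.4
Slice 2: Δl = 2.9/cos2.1° = 2.902 m; N'_2 = 269·cos2.1° − 14·2.902 = 228.2; c'Δl = 26.70; W sinα = 9.9
Slice 3: Δl = 3.0/cos14.1° = 3.093 m; N'_3 = 287·cos14.1° − 18·3.093 = 222.7; c'Δl = 28.46; W sinα = 69.9
Slice 4: Δl = 1.9/cos24.5° = 2.088 m; N'_4 = 149·cos24.5° − 2·2.088 = 131.4; c'Δl = 19.21; W sinα = 61.8
Slice 5: Δl = 1.3/cos31.8° = 1.530 m; N'_5 = 79·cos31.8° − 9·1.530 = 53.4; c'Δl = 14.07; W sinα = 41.6
Slice 6: Δl = 2.8/cos42.2° = 3.780 m; N'_6 = 83·cos42.2° − 13·3.780 = 12.4; c'Δl = 34.77; W sinα = 55.8
Σc'Δl = 149.3 kN/m; ΣN' = 706.7 kN/m; ΣW sinα = 223.6 kN/m
Resisting = 149.3 + 706.7·tan29.3° = 149.3 + 396.6 = 545.9 kN/m
FS = 545.9 / 223.6 = 2.441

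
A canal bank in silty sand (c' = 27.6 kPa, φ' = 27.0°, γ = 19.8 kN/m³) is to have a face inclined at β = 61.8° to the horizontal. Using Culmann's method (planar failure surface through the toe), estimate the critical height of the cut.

H_c = 24.48 m

Culmann's analysis gives the critical failure plane at α_cr = (β + φ')/2 = (61.8 + 27.0)/2 = 44.4°, and the critical height
H_c = (4c'/γ) · sinβ cosφ' / [1 − cos(β − φ')]
    = (4·27.6/19.8) · sin61.8°·cos27.0° / [1 − cos(34.8°)]
    = 5.576 · 0.8813·0.8910 / [1 − 0.8211]
    = 5.576 · 0.7852 / 0.1789
    = 24.48 m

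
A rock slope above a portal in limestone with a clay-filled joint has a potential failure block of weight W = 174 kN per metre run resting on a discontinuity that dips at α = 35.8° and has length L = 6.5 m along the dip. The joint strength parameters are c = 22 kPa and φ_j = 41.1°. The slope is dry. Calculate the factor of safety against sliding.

FS = 2.61

Resolving the block weight along and normal to the plane and applying the Mohr–Coulomb strength on the joint:
N' = W cosα = 174·cos35.8° = 141.1 kN/m
Driving force T = W sinα = 174·sin35.8° = 101.8 kN/m
Resisting force R = c·L + N'·tanφ_j = 22·6.5 + 141.1·tan41.1° = 143.0 + 123.1 = 266.1 kN/m
FS = R / T = 266.1 / 101.8 = 2.615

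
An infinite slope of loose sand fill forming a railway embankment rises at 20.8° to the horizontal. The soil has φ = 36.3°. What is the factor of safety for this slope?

For a dry cohesionless infinite slope the factor of safety is FS = tanφ / tanβ.
FS = tan36.3° / tan20.8° = 0.7346 / 0.3799 = 1.934

FS = 1.93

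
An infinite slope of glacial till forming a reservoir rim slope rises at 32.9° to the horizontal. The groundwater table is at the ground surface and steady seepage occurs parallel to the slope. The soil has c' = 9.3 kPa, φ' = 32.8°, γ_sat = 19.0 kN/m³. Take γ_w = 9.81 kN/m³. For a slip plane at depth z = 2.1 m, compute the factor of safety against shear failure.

With seepage parallel to the slope and the water table at the surface, the effective normal stress on the slip plane uses the buoyant unit weight γ' = γ_sat − γ_w while the driving shear stress uses γ_sat:
FS = [c' + γ' z cos²β tanφ'] / [γ_sat z sinβ cosβ]
γ' = 19.0 − 9.81 = 9.19 kN/m³
Numerator = 9.3 + 9.19·2.1·cos²32.9°·tan32.8° = 9.3 + 9.19·2.1·0.7050·0.6445 = 18.068 kPa
Denominator = 19.0·2.1·sin32.9°·cos32.9° = 19.0·2.1·0.5432·0.8396 = 18.197 kPa
FS = 18.068 / 18.197 = 0.993

FS = 0.99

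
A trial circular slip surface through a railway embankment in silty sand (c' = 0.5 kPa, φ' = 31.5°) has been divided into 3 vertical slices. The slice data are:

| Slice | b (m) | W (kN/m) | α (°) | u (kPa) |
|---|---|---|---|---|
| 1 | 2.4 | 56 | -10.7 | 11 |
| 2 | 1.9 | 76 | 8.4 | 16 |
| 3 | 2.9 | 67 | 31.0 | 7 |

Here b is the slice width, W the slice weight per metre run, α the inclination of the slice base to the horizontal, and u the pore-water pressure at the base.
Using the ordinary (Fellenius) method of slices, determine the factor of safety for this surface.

FS = 1.96

Ordinary method of slices: FS = Σ[c'·Δl_i + (W_i cosα_i − u_i·Δl_i)·tanφ'] / Σ W_i sinα_i, with Δl_i = b_i / cosα_i.
Slice 1: Δl = 2.4/cos(-10.7°) = 2.442 m; N'_1 = 56·cos(-10.7°) − 11·2.442 = 28.2; c'Δl = 1.22; W sinα = -10.4
Slice 2: Δl = 1.9/cos8.4° = 1.921 m; N'_2 = 76·cos8.4° − 16·1.921 = 44.5; c'Δl = 0.96; W sinα = 11.1
Slice 3: Δl = 2.9/cos31.0° = 3.383 m; N'_3 = 67·cos31.0° − 7·3.383 = 33.7; c'Δl = 1.69; W sinα = 34.5
Σc'Δl = 3.9 kN/m; ΣN' = 106.4 kN/m; ΣW sinα = 35.2 kN/m
Resisting = 3.9 + 106.4·tan31.5° = 3.9 + 65.2 = 69.1 kN/m
FS = 69.1 / 35.2 = 1.961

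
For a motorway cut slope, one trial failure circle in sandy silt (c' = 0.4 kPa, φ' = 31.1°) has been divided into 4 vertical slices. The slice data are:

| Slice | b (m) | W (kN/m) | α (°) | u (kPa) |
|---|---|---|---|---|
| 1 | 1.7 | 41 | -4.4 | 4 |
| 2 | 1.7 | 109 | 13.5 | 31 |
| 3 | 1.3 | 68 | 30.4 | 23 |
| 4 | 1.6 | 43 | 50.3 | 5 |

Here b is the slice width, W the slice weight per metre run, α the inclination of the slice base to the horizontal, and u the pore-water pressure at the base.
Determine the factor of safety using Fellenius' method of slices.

Ordinary method of slices: FS = Σ[c'·Δl_i + (W_i cosα_i − u_i·Δl_i)·tanφ'] / Σ W_i sinα_i, with Δl_i = b_i / cosα_i.
Slice 1: Δl = 1.7/cos(-4.4°) = 1.705 m; N'_1 = 41·cos(-4.4°) − 4·1.705 = 34.1; c'Δl = 0.68; W sinα = -3.1
Slice 2: Δl = 1.7/cos13.5° = 1.748 m; N'_2 = 109·cos13.5° − 31·1.748 = 51.8; c'Δl = 0.70; W sinα = 25.4
Slice 3: Δl = 1.3/cos30.4° = 1.507 m; N'_3 = 68·cos30.4° − 23·1.507 = 24.0; c'Δl = 0.60; W sinα = 34.4
Slice 4: Δl = 1.6/cos50.3° = 2.505 m; N'_4 = 43·cos50.3° − 5·2.505 = 14.9; c'Δl = 1.00; W sinα = 33.1
Σc'Δl = 3.0 kN/m; ΣN' = 124.8 kN/m; ΣW sinα = 89.8 kN/m
Resisting = 3.0 + 124.8·tan31.1° = 3.0 + 75.3 = 78.3 kN/m
FS = 78.3 / 89.8 = 0.872

FS = 0.87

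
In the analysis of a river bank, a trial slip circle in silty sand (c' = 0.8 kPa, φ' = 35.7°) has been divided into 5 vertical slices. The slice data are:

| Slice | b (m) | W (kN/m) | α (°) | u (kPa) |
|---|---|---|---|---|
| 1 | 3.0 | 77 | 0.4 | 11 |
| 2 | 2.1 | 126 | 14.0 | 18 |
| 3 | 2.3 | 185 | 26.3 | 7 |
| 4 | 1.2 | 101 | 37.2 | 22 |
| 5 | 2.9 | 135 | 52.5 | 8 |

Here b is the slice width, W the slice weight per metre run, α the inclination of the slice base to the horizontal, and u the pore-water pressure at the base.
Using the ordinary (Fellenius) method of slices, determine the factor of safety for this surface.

FS = 0.98

Ordinary method of slices: FS = Σ[c'·Δl_i + (W_i cosα_i − u_i·Δl_i)·tanφ'] / Σ W_i sinα_i, with Δl_i = b_i / cosα_i.
Slice 1: Δl = 3.0/cos0.4° = 3.000 m; N'_1 = 77·cos0.4° − 11·3.000 = 44.0; c'Δl = 2.40; W sinα = 0.5
Slice 2: Δl = 2.1/cos14.0° = 2.164 m; N'_2 = 126·cos14.0° − 18·2.164 = 83.3; c'Δl = 1.73; W sinα = 30.5
Slice 3: Δl = 2.3/cos26.3° = 2.566 m; N'_3 = 185·cos26.3° − 7·2.566 = 147.9; c'Δl = 2.05; W sinα = 82.0
Slice 4: Δl = 1.2/cos37.2° = 1.507 m; N'_4 = 101·cos37.2° − 22·1.507 = 47.3; c'Δl = 1.21; W sinα = 61.1
Slice 5: Δl = 2.9/cos52.5° = 4.764 m; N'_5 = 135·cos52.5° − 8·4.764 = 44.1; c'Δl = 3.81; W sinα = 107.1
Σc'Δl = 11.2 kN/m; ΣN' = 366.6 kN/m; ΣW sinα = 281.2 kN/m
Resisting = 11.2 + 366.6·tan35.7° = 11.2 + 263.4 = 274.6 kN/m
FS = 274.6 / 281.2 = 0.977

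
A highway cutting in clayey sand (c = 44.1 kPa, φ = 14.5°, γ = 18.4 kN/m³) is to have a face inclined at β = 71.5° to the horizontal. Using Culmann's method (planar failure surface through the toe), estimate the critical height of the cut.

Culmann's analysis gives the critical failure plane at α_cr = (β + φ)/2 = (71.5 + 14.5)/2 = 43.0°, and the critical height
H_c = (4c/γ) · sinβ cosφ / [1 − cos(β − φ)]
    = (4·44.1/18.4) · sin71.5°·cos14.5° / [1 − cos(57.0°)]
    = 9.587 · 0.9483·0.9681 / [1 − 0.5446]
    = 9.587 · 0.9181 / 0.4554
    = 19.33 m

H_c = 19.33 m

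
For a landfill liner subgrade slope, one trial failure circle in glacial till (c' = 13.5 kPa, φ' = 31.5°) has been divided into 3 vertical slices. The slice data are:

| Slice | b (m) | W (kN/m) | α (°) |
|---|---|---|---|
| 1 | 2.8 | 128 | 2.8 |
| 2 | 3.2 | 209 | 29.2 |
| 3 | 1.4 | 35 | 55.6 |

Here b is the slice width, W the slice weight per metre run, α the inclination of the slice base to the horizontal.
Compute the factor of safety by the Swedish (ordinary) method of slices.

FS = 2.36

Ordinary method of slices: FS = Σ[c'·Δl_i + (W_i cosα_i)·tanφ'] / Σ W_i sinα_i, with Δl_i = b_i / cosα_i.
Slice 1: Δl = 2.8/cos2.8° = 2.803 m; N'_1 = 128·cos2.8° = 127.8; c'Δl = 37.85; W sinα = 6.3
Slice 2: Δl = 3.2/cos29.2° = 3.666 m; N'_2 = 209·cos29.2° = 182.4; c'Δl = 49.49; W sinα = 102.0
Slice 3: Δl = 1.4/cos55.6° = 2.478 m; N'_3 = 35·cos55.6° = 19.8; c'Δl = 33.45; W sinα = 28.9
Σc'Δl = 120.8 kN/m; ΣN' = 330.1 kN/m; ΣW sinα = 137.1 kN/m
Resisting = 120.8 + 330.1·tan31.5° = 120.8 + 202.3 = 323.0 kN/m
FS = 323.0 / 137.1 = 2.356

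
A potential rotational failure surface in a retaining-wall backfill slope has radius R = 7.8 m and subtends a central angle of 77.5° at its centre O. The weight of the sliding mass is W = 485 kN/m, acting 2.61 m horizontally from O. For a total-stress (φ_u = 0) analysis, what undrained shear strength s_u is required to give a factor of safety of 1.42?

FS = s_u·L_a·R / (W·d), so s_u = FS·W·d / (L_a·R).
Arc length L_a = R·θ = 7.8·(77.5°·π/180) = 7.8·1.3526 = 10.55 m
s_u = 1.42·485·2.61 / (10.55·7.8) = 1797.5 / 82.29 = 21.84 kPa

s_u = 21.8 kPa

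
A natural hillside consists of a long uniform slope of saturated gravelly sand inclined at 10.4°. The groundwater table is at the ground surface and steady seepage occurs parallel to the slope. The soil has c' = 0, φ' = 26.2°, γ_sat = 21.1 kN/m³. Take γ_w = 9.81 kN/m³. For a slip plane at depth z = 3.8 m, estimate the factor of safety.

FS = 1.43

With seepage parallel to the slope and the water table at the surface, the effective normal stress on the slip plane uses the buoyant unit weight γ' = γ_sat − γ_w while the driving shear stress uses γ_sat:
FS = [c' + γ' z cos²β tanφ'] / [γ_sat z sinβ cosβ]
(For c' = 0 this reduces to FS = (γ'/γ_sat)·tanφ'/tanβ.)
γ' = 21.1 − 9.81 = 11.29 kN/m³
Numerator = 0.0 + 11.29·3.8·cos²10.4°·tan26.2° = 0.0 + 11.29·3.8·0.9674·0.4921 = 20.422 kPa
Denominator = 21.1·3.8·sin10.4°·cos10.4° = 21.1·3.8·0.1805·0.9836 = 14.236 kPa
FS = 20.422 / 14.236 = 1.435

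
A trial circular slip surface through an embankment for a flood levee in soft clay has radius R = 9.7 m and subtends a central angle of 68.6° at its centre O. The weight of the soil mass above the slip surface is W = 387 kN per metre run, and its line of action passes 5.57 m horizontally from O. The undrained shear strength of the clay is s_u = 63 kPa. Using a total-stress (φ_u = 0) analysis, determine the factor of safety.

Taking moments about the centre O, the resisting moment is provided by the undrained shear strength acting along the arc:
Arc length L_a = R·θ = 9.7·(68.6°·π/180) = 9.7·1.1973 = 11.61 m
M_R = s_u·L_a·R = 63·11.61·9.7 = 7097.2 kN·m/m
M_D = W·d = 387·5.57 = 2155.6 kN·m/m
FS = M_R / M_D = 7097.2 / 2155.6 = 3.292

FS = 3.29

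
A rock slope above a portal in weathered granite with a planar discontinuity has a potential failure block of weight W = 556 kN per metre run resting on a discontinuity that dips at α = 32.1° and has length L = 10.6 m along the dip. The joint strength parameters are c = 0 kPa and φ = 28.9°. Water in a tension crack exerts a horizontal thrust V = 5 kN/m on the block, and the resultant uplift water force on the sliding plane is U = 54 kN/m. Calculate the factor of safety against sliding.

FS = 0.76

Resolving the block weight along and normal to the plane and applying the Mohr–Coulomb strength on the joint:
N' = W cosα − U − V sinα = 556·cos32.1° − 54 − 5·sin32.1° = 414.3 kN/m
Driving force T = W sinα + V cosα = 556·sin32.1° + 5·cos32.1° = 299.7 kN/m
Resisting force R = c·L + N'·tanφ = 0·10.6 + 414.3·tan28.9° = 0.0 + 228.7 = 228.7 kN/m
FS = R / T = 228.7 / 299.7 = 0.763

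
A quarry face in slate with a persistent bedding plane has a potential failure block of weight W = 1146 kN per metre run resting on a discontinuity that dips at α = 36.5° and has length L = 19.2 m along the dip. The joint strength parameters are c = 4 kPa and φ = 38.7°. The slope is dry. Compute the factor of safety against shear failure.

FS = 1.20

Resolving the block weight along and normal to the plane and applying the Mohr–Coulomb strength on the joint:
N' = W cosα = 1146·cos36.5° = 921.2 kN/m
Driving force T = W sinα = 1146·sin36.5° = 681.7 kN/m
Resisting force R = c·L + N'·tanφ = 4·19.2 + 921.2·tan38.7° = 76.8 + 738.0 = 814.8 kN/m
FS = R / T = 814.8 / 681.7 = 1.195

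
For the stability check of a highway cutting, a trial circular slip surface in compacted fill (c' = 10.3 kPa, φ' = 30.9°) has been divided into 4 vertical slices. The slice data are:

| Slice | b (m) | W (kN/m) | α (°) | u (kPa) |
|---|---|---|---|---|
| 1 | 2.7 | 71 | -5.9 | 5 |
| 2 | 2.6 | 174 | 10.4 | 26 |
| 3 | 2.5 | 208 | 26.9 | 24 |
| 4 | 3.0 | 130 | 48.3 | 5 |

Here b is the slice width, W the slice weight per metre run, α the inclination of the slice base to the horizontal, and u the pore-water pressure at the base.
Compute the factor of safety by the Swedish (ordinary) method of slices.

FS = 1.56

Ordinary method of slices: FS = Σ[c'·Δl_i + (W_i cosα_i − u_i·Δl_i)·tanφ'] / Σ W_i sinα_i, with Δl_i = b_i / cosα_i.
Slice 1: Δl = 2.7/cos(-5.9°) = 2.714 m; N'_1 = 71·cos(-5.9°) − 5·2.714 = 57.1; c'Δl = 27.96; W sinα = -7.3
Slice 2: Δl = 2.6/cos10.4° = 2.643 m; N'_2 = 174·cos10.4° − 26·2.643 = 102.4; c'Δl = 27.23; W sinα = 31.4
Slice 3: Δl = 2.5/cos26.9° = 2.803 m; N'_3 = 208·cos26.9° − 24·2.803 = 118.2; c'Δl = 28.87; W sinα = 94.1
Slice 4: Δl = 3.0/cos48.3° = 4.510 m; N'_4 = 130·cos48.3° − 5·4.510 = 63.9; c'Δl = 46.45; W sinα = 97.1
Σc'Δl = 130.5 kN/m; ΣN' = 341.6 kN/m; ΣW sinα = 215.3 kN/m
Resisting = 130.5 + 341.6·tan30.9° = 130.5 + 204.4 = 335.0 kN/m
FS = 335.0 / 215.3 = 1.556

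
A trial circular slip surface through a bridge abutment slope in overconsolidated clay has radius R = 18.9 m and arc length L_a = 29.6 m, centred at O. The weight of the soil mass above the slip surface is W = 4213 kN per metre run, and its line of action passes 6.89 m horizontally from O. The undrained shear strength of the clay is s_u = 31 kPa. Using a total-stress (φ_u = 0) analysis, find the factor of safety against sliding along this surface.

Taking moments about the centre O, the resisting moment is provided by the undrained shear strength acting along the arc:
M_R = s_u·L_a·R = 31·29.60·18.9 = 17342.6 kN·m/m
M_D = W·d = 4213·6.89 = 29027.6 kN·m/m
FS = M_R / M_D = 17342.6 / 29027.6 = 0.597

FS = 0.60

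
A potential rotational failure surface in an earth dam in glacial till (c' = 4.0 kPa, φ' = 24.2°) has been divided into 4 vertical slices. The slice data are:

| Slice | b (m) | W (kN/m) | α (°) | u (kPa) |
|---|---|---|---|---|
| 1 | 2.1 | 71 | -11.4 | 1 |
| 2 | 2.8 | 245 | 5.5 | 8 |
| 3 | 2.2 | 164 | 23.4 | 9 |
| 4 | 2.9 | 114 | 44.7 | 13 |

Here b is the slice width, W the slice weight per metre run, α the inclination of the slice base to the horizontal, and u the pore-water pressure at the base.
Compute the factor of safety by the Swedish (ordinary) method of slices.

FS = 1.59

Ordinary method of slices: FS = Σ[c'·Δl_i + (W_i cosα_i − u_i·Δl_i)·tanφ'] / Σ W_i sinα_i, with Δl_i = b_i / cosα_i.
Slice 1: Δl = 2.1/cos(-11.4°) = 2.142 m; N'_1 = 71·cos(-11.4°) − 1·2.142 = 67.5; c'Δl = 8.57; W sinα = -14.0
Slice 2: Δl = 2.8/cos5.5° = 2.813 m; N'_2 = 245·cos5.5° − 8·2.813 = 221.4; c'Δl = 11.25; W sinα = 23.5
Slice 3: Δl = 2.2/cos23.4° = 2.397 m; N'_3 = 164·cos23.4° − 9·2.397 = 128.9; c'Δl = 9.59; W sinα = 65.1
Slice 4: Δl = 2.9/cos44.7° = 4.080 m; N'_4 = 114·cos44.7° − 13·4.080 = 28.0; c'Δl = 16.32; W sinα = 80.2
Σc'Δl = 45.7 kN/m; ΣN' = 445.8 kN/m; ΣW sinα = 154.8 kN/m
Resisting = 45.7 + 445.8·tan24.2° = 45.7 + 200.3 = 246.1 kN/m
FS = 246.1 / 154.8 = 1.590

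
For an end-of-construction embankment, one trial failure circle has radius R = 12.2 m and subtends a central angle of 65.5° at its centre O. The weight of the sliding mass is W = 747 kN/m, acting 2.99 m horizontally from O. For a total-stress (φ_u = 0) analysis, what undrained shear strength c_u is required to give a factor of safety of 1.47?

c_u = 19.3 kPa

FS = c_u·L_a·R / (W·d), so c_u = FS·W·d / (L_a·R).
Arc length L_a = R·θ = 12.2·(65.5°·π/180) = 12.2·1.1432 = 13.95 m
c_u = 1.47·747·2.99 / (13.95·12.2) = 3283.3 / 170.15 = 19.30 kPa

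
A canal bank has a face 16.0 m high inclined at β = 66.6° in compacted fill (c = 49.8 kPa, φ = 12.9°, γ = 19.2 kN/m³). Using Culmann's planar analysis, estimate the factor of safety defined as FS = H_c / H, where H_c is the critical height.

FS = 1.42

H_c = (4c/γ) · sinβ cosφ / [1 − cos(β − φ)]
    = (4·49.8/19.2) · sin66.6°·cos12.9° / [1 − cos53.7°]
    = 10.375 · 0.8946 / 0.4080 = 22.75 m
FS = H_c / H = 22.75 / 16.0 = 1.422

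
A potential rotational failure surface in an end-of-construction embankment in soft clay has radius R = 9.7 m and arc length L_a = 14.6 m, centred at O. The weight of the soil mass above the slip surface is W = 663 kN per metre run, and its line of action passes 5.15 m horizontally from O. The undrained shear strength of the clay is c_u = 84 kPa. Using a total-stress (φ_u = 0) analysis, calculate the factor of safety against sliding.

Taking moments about the centre O, the resisting moment is provided by the undrained shear strength acting along the arc:
M_R = c_u·L_a·R = 84·14.60·9.7 = 11896.1 kN·m/m
M_D = W·d = 663·5.15 = 3414.5 kN·m/m
FS = M_R / M_D = 11896.1 / 3414.5 = 3.484

FS = 3.48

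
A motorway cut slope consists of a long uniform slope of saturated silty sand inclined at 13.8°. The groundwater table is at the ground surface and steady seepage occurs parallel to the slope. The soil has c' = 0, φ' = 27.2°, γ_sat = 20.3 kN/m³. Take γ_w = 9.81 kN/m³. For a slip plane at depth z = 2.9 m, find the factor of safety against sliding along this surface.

With seepage parallel to the slope and the water table at the surface, the effective normal stress on the slip plane uses the buoyant unit weight γ' = γ_sat − γ_w while the driving shear stress uses γ_sat:
FS = [c' + γ' z cos²β tanφ'] / [γ_sat z sinβ cosβ]
(For c' = 0 this reduces to FS = (γ'/γ_sat)·tanφ'/tanβ.)
γ' = 20.3 − 9.81 = 10.49 kN/m³
Numerator = 0.0 + 10.49·2.9·cos²13.8°·tan27.2° = 0.0 + 10.49·2.9·0.9431·0.5139 = 14.745 kPa
Denominator = 20.3·2.9·sin13.8°·cos13.8° = 20.3·2.9·0.2385·0.9711 = 13.637 kPa
FS = 14.745 / 13.637 = 1.081

FS = 1.08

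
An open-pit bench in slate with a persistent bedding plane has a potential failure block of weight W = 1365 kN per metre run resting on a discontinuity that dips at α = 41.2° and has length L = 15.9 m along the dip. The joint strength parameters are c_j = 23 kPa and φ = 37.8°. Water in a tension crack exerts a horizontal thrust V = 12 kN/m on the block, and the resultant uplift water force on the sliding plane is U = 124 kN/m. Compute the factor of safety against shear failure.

FS = 1.17

Resolving the block weight along and normal to the plane and applying the Mohr–Coulomb strength on the joint:
N' = W cosα − U − V sinα = 1365·cos41.2° − 124 − 12·sin41.2° = 895.1 kN/m
Driving force T = W sinα + V cosα = 1365·sin41.2° + 12·cos41.2° = 908.1 kN/m
Resisting force R = c_j·L + N'·tanφ = 23·15.9 + 895.1·tan37.8° = 365.7 + 694.3 = 1060.0 kN/m
FS = R / T = 1060.0 / 908.1 = 1.167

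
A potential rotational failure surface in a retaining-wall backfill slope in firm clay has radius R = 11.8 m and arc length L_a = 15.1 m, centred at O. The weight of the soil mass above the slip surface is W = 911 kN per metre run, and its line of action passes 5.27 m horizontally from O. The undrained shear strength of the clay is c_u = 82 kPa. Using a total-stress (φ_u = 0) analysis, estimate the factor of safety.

FS = 3.04

Taking moments about the centre O, the resisting moment is provided by the undrained shear strength acting along the arc:
M_R = c_u·L_a·R = 82·15.10·11.8 = 14610.8 kN·m/m
M_D = W·d = 911·5.27 = 4801.0 kN·m/m
FS = M_R / M_D = 14610.8 / 4801.0 = 3.043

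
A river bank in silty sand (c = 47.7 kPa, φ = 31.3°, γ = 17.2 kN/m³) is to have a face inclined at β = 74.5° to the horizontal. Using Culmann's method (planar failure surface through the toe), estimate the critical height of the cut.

H_c = 33.70 m

Culmann's analysis gives the critical failure plane at α_cr = (β + φ)/2 = (74.5 + 31.3)/2 = 52.9°, and the critical height
H_c = (4c/γ) · sinβ cosφ / [1 − cos(β − φ)]
    = (4·47.7/17.2) · sin74.5°·cos31.3° / [1 − cos(43.2°)]
    = 11.093 · 0.9636·0.8545 / [1 − 0.7290]
    = 11.093 · 0.8234 / 0.2710
    = 33.70 m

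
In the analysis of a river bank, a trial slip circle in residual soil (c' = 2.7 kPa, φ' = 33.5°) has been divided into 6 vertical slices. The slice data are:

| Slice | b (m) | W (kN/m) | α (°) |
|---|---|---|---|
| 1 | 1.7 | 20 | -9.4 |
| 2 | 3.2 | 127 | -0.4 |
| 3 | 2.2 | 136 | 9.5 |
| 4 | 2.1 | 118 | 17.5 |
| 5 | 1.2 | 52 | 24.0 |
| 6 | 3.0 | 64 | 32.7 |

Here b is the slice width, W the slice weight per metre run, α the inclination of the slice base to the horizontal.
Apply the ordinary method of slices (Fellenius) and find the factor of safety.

Ordinary method of slices: FS = Σ[c'·Δl_i + (W_i cosα_i)·tanφ'] / Σ W_i sinα_i, with Δl_i = b_i / cosα_i.
Slice 1: Δl = 1.7/cos(-9.4°) = 1.723 m; N'_1 = 20·cos(-9.4°) = 19.7; c'Δl = 4.65; W sinα = -3.3
Slice 2: Δl = 3.2/cos(-0.4°) = 3.200 m; N'_2 = 127·cos(-0.4°) = 127.0; c'Δl = 8.64; W sinα = -0.9
Slice 3: Δl = 2.2/cos9.5° = 2.231 m; N'_3 = 136·cos9.5° = 134.1; c'Δl = 6.02; W sinα = 22.4
Slice 4: Δl = 2.1/cos17.5° = 2.202 m; N'_4 = 118·cos17.5° = 112.5; c'Δl = 5.95; W sinα = 35.5
Slice 5: Δl = 1.2/cos24.0° = 1.314 m; N'_5 = 52·cos24.0° = 47.5; c'Δl = 3.55; W sinα = 21.2
Slice 6: Δl = 3.0/cos32.7° = 3.565 m; N'_6 = 64·cos32.7° = 53.9; c'Δl = 9.63; W sinα = 34.6
Σc'Δl = 38.4 kN/m; ΣN' = 494.8 kN/m; ΣW sinα = 109.5 kN/m
Resisting = 38.4 + 494.8·tan33.5° = 38.4 + 327.5 = 365.9 kN/m
FS = 365.9 / 109.5 = 3.342

FS = 3.34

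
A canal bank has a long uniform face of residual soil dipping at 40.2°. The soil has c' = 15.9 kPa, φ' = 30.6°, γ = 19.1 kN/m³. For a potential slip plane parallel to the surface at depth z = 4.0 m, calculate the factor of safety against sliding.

For an infinite slope with a slip plane parallel to the surface (no pore pressure): FS = [c' + γz cos²β tanφ'] / [γz sinβ cosβ].
γz = 19.1·4.0 = 76.40 kN/m²
Numerator = 15.9 + 76.40·cos²40.2°·tan30.6° = 15.9 + 76.40·0.5834·0.5914 = 42.259 kPa
Denominator = 76.40·sin40.2°·cos40.2° = 76.40·0.6455·0.7638 = 37.665 kPa
FS = 42.259 / 37.665 = 1.122

FS = 1.12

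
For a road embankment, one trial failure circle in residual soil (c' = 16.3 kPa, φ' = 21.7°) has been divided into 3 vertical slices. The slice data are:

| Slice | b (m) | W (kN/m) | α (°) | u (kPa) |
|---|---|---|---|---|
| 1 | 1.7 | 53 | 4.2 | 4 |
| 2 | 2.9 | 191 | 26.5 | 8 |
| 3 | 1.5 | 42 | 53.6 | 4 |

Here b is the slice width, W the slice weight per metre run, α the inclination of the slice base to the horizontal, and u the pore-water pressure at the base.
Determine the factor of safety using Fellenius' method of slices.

FS = 1.66

Ordinary method of slices: FS = Σ[c'·Δl_i + (W_i cosα_i − u_i·Δl_i)·tanφ'] / Σ W_i sinα_i, with Δl_i = b_i / cosα_i.
Slice 1: Δl = 1.7/cos4.2° = 1.705 m; N'_1 = 53·cos4.2° − 4·1.705 = 46.0; c'Δl = 27.78; W sinα = 3.9
Slice 2: Δl = 2.9/cos26.5° = 3.240 m; N'_2 = 191·cos26.5° − 8·3.240 = 145.0; c'Δl = 52.82; W sinα = 85.2
Slice 3: Δl = 1.5/cos53.6° = 2.528 m; N'_3 = 42·cos53.6° − 4·2.528 = 14.8; c'Δl = 41.20; W sinα = 33.8
Σc'Δl = 121.8 kN/m; ΣN' = 205.9 kN/m; ΣW sinα = 122.9 kN/m
Resisting = 121.8 + 205.9·tan21.7° = 121.8 + 81.9 = 203.7 kN/m
FS = 203.7 / 122.9 = 1.658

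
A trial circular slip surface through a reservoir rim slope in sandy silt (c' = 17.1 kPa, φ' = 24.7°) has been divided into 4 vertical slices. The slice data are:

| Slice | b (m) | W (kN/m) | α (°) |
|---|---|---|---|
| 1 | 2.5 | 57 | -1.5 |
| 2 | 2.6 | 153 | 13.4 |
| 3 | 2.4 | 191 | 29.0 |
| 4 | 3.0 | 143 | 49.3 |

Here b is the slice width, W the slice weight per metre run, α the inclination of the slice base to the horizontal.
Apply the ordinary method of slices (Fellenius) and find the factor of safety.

Ordinary method of slices: FS = Σ[c'·Δl_i + (W_i cosα_i)·tanφ'] / Σ W_i sinα_i, with Δl_i = b_i / cosα_i.
Slice 1: Δl = 2.5/cos(-1.5°) = 2.501 m; N'_1 = 57·cos(-1.5°) = 57.0; c'Δl = 42.76; W sinα = -1.5
Slice 2: Δl = 2.6/cos13.4° = 2.673 m; N'_2 = 153·cos13.4° = 148.8; c'Δl = 45.70; W sinα = 35.5
Slice 3: Δl = 2.4/cos29.0° = 2.744 m; N'_3 = 191·cos29.0° = 167.1; c'Δl = 46.92; W sinα = 92.6
Slice 4: Δl = 3.0/cos49.3° = 4.601 m; N'_4 = 143·cos49.3° = 93.3; c'Δl = 78.67; W sinα = 108.4
Σc'Δl = 214.1 kN/m; ΣN' = 466.1 kN/m; ΣW sinα = 235.0 kN/m
Resisting = 214.1 + 466.1·tan24.7° = 214.1 + 214.4 = 428.5 kN/m
FS = 428.5 / 235.0 = 1.823

FS = 1.82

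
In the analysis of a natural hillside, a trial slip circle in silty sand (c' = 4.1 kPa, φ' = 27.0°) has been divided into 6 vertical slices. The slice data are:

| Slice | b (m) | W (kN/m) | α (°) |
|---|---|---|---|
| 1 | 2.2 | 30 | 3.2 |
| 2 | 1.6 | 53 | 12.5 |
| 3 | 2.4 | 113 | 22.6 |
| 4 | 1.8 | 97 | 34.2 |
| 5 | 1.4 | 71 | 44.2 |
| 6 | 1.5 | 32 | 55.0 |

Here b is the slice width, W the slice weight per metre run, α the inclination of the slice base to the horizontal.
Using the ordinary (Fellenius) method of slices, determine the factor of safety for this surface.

Ordinary method of slices: FS = Σ[c'·Δl_i + (W_i cosα_i)·tanφ'] / Σ W_i sinα_i, with Δl_i = b_i / cosα_i.
Slice 1: Δl = 2.2/cos3.2° = 2.203 m; N'_1 = 30·cos3.2° = 30.0; c'Δl = 9.03; W sinα = 1.7
Slice 2: Δl = 1.6/cos12.5° = 1.639 m; N'_2 = 53·cos12.5° = 51.7; c'Δl = 6.72; W sinα = 11.5
Slice 3: Δl = 2.4/cos22.6° = 2.600 m; N'_3 = 113·cos22.6° = 104.3; c'Δl = 10.66; W sinα = 43.4
Slice 4: Δl = 1.8/cos34.2° = 2.176 m; N'_4 = 97·cos34.2° = 80.2; c'Δl = 8.92; W sinα = 54.5
Slice 5: Δl = 1.4/cos44.2° = 1.953 m; N'_5 = 71·cos44.2° = 50.9; c'Δl = 8.01; W sinα = 49.5
Slice 6: Δl = 1.5/cos55.0° = 2.615 m; N'_6 = 32·cos55.0° = 18.4; c'Δl = 10.72; W sinα = 26.2
Σc'Δl = 54.1 kN/m; ΣN' = 335.5 kN/m; ΣW sinα = 186.8 kN/m
Resisting = 54.1 + 335.5·tan27.0° = 54.1 + 170.9 = 225.0 kN/m
FS = 225.0 / 186.8 = 1.205

FS = 1.20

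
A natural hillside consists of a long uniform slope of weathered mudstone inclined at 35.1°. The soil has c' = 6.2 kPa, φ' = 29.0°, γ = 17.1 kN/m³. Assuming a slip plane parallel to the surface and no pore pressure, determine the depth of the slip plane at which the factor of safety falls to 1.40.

Setting FS = 1.40 in FS = [c' + γz cos²β tanφ'] / [γz sinβ cosβ] and solving for z:
z = c' / [γ cosβ (FS·sinβ − cosβ·tanφ')]
  = 6.2 / [17.1·cos35.1°·(1.40·sin35.1° − cos35.1°·tan29.0°)]
  = 6.2 / [17.1·0.8181·(1.40·0.5750 − 0.8181·0.5543)]
  = 6.2 / 4.9176 = 1.261 m

z = 1.26 m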